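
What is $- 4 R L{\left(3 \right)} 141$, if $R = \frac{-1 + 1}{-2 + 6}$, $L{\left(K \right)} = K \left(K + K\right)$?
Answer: $0$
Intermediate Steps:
$L{\left(K \right)} = 2 K^{2}$ ($L{\left(K \right)} = K 2 K = 2 K^{2}$)
$R = 0$ ($R = \frac{0}{4} = 0 \cdot \frac{1}{4} = 0$)
$- 4 R L{\left(3 \right)} 141 = \left(-4\right) 0 \cdot 2 \cdot 3^{2} \cdot 141 = 0 \cdot 2 \cdot 9 \cdot 141 = 0 \cdot 18 \cdot 141 = 0 \cdot 141 = 0$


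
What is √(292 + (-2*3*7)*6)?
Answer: 2*√10 ≈ 6.3246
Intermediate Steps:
√(292 + (-2*3*7)*6) = √(292 - 6*7*6) = √(292 - 42*6) = √(292 - 252) = √40 = 2*√10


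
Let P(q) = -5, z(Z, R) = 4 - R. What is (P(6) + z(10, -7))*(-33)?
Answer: -198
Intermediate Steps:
(P(6) + z(10, -7))*(-33) = (-5 + (4 - 1*(-7)))*(-33) = (-5 + (4 + 7))*(-33) = (-5 + 11)*(-33) = 6*(-33) = -198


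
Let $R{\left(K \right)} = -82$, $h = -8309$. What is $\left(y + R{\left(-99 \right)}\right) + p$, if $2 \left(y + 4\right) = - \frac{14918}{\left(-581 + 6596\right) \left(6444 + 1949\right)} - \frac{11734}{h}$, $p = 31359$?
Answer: $\frac{1874057544835807}{59924383365} \approx 31274.0$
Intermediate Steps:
$y = - \frac{197393671298}{59924383365}$ ($y = -4 + \frac{- \frac{14918}{\left(-581 + 6596\right) \left(6444 + 1949\right)} - \frac{11734}{-8309}}{2} = -4 + \frac{- \frac{14918}{6015 \cdot 8393} - - \frac{11734}{8309}}{2} = -4 + \frac{- \frac{14918}{50483895} + \frac{11734}{8309}}{2} = -4 + \frac{1}{2} \cdot \frac{84607724324}{59924383365} = -4 + \frac{42303862162}{59924383365} = - \frac{197393671298}{59924383365} \approx -3.294$)
$\left(y + R{\left(-99 \right)}\right) + p = \left(- \frac{197393671298}{59924383365} - 82\right) + 31359 = - \frac{5111193107228}{59924383365} + 31359 = \frac{1874057544835807}{59924383365}$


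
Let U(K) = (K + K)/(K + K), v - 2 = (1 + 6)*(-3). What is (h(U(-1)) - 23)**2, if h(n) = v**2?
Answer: 114244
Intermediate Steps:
v = -19 (v = 2 + (1 + 6)*(-3) = 2 + 7*(-3) = 2 - 21 = -19)
U(K) = 1 (U(K) = (2*K)/((2*K)) = (2*K)*(1/(2*K)) = 1)
h(n) = 361 (h(n) = (-19)**2 = 361)
(h(U(-1)) - 23)**2 = (361 - 23)**2 = 338**2 = 114244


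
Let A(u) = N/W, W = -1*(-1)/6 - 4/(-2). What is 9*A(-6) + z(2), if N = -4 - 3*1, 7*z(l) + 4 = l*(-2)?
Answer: -2750/91 ≈ -30.220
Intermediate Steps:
z(l) = -4/7 - 2*l/7 (z(l) = -4/7 + (l*(-2))/7 = -4/7 + (-2*l)/7 = -4/7 - 2*l/7)
N = -7 (N = -4 - 3 = -7)
W = 13/6 (W = 1*(⅙) - 4*(-½) = ⅙ + 2 = 13/6 ≈ 2.1667)
A(u) = -42/13 (A(u) = -7/13/6 = -7*6/13 = -42/13)
9*A(-6) + z(2) = 9*(-42/13) + (-4/7 - 2/7*2) = -378/13 + (-4/7 - 4/7) = -378/13 - 8/7 = -2750/91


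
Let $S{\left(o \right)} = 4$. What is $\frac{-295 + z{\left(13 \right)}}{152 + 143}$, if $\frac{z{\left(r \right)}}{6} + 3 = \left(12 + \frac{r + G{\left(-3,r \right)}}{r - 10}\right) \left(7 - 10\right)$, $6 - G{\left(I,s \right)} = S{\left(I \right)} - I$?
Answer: $- \frac{601}{295} \approx -2.0373$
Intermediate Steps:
$G{\left(I,s \right)} = 2 + I$ ($G{\left(I,s \right)} = 6 - \left(4 - I\right) = 6 + \left(-4 + I\right) = 2 + I$)
$z{\left(r \right)} = -234 - \frac{18 \left(-1 + r\right)}{-10 + r}$ ($z{\left(r \right)} = -18 + 6 \left(12 + \frac{r + \left(2 - 3\right)}{r - 10}\right) \left(7 - 10\right) = -18 + 6 \left(12 + \frac{r - 1}{-10 + r}\right) \left(-3\right) = -18 + 6 \left(12 + \frac{-1 + r}{-10 + r}\right) \left(-3\right) = -18 + 6 \left(-36 - \frac{3 \left(-1 + r\right)}{-10 + r}\right) = -18 - \left(216 + \frac{18 \left(-1 + r\right)}{-10 + r}\right) = -234 - \frac{18 \left(-1 + r\right)}{-10 + r}$)
$\frac{-295 + z{\left(13 \right)}}{152 + 143} = \frac{-295 + \frac{18 \left(131 - 182\right)}{-10 + 13}}{152 + 143} = \frac{-295 + \frac{18 \left(131 - 182\right)}{3}}{295} = \left(-295 + 18 \cdot \frac{1}{3} \left(-51\right)\right) \frac{1}{295} = \left(-295 - 306\right) \frac{1}{295} = \left(-601\right) \frac{1}{295} = - \frac{601}{295}$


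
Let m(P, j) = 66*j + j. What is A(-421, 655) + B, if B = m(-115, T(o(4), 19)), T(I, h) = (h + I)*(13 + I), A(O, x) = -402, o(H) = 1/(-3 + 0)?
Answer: 138958/9 ≈ 15440.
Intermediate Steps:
o(H) = -⅓ (o(H) = 1/(-3) = -⅓)
T(I, h) = (13 + I)*(I + h) (T(I, h) = (I + h)*(13 + I) = (13 + I)*(I + h))
m(P, j) = 67*j
B = 142576/9 (B = 67*((-⅓)² + 13*(-⅓) + 13*19 - ⅓*19) = 67*(⅑ - 13/3 + 247 - 19/3) = 67*(2128/9) = 142576/9 ≈ 15842.)
A(-421, 655) + B = -402 + 142576/9 = 138958/9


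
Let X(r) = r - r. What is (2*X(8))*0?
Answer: 0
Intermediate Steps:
X(r) = 0
(2*X(8))*0 = (2*0)*0 = 0*0 = 0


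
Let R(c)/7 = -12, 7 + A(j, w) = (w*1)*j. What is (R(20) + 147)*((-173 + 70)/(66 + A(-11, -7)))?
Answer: -6489/136 ≈ -47.713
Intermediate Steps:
A(j, w) = -7 + j*w (A(j, w) = -7 + (w*1)*j = -7 + w*j = -7 + j*w)
R(c) = -84 (R(c) = 7*(-12) = -84)
(R(20) + 147)*((-173 + 70)/(66 + A(-11, -7))) = (-84 + 147)*((-173 + 70)/(66 + (-7 - 11*(-7)))) = 63*(-103/(66 + (-7 + 77))) = 63*(-103/(66 + 70)) = 63*(-103/136) = -6489/136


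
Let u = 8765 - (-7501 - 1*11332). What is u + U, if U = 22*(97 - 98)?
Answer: 27576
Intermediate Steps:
U = -22 (U = 22*(-1) = -22)
u = 27598 (u = 8765 - (-7501 - 11332) = 8765 - 1*(-18833) = 8765 + 18833 = 27598)
u + U = 27598 - 22 = 27576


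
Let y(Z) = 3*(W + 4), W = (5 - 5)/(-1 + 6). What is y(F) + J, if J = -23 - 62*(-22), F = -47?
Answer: 1353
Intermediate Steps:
W = 0 (W = 0/5 = 0*(⅕) = 0)
J = 1341 (J = -23 + 1364 = 1341)
y(Z) = 12 (y(Z) = 3*(0 + 4) = 3*4 = 12)
y(F) + J = 12 + 1341 = 1353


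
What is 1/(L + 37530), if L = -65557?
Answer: -1/28027 ≈ -3.5680e-5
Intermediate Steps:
1/(L + 37530) = 1/(-65557 + 37530) = 1/(-28027) = -1/28027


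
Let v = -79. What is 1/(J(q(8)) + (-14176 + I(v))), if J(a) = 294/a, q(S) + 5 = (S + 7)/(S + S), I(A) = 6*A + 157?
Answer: -65/946749 ≈ -6.8656e-5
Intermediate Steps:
I(A) = 157 + 6*A
q(S) = -5 + (7 + S)/(2*S) (q(S) = -5 + (S + 7)/(S + S) = -5 + (7 + S)/((2*S)) = -5 + (7 + S)*(1/(2*S)) = -5 + (7 + S)/(2*S))
1/(J(q(8)) + (-14176 + I(v))) = 1/(294/(((1/2)*(7 - 9*8)/8)) + (-14176 + (157 + 6*(-79)))) = 1/(294/(((1/2)*(1/8)*(7 - 72))) + (-14176 + (157 - 474))) = 1/(294/(((1/2)*(1/8)*(-65))) + (-14176 - 317)) = 1/(294/(-65/16) - 14493) = 1/(294*(-16/65) - 14493) = 1/(-4704/65 - 14493) = 1/(-946749/65) = -65/946749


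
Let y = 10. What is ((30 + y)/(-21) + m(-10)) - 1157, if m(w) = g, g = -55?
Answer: -25492/21 ≈ -1213.9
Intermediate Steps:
m(w) = -55
((30 + y)/(-21) + m(-10)) - 1157 = ((30 + 10)/(-21) - 55) - 1157 = (40*(-1/21) - 55) - 1157 = (-40/21 - 55) - 1157 = -1195/21 - 1157 = -25492/21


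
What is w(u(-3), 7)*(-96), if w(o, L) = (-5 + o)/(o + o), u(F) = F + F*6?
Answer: -416/7 ≈ -59.429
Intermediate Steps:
u(F) = 7*F (u(F) = F + 6*F = 7*F)
w(o, L) = (-5 + o)/(2*o) (w(o, L) = (-5 + o)/((2*o)) = (-5 + o)*(1/(2*o)) = (-5 + o)/(2*o))
w(u(-3), 7)*(-96) = ((-5 + 7*(-3))/(2*((7*(-3)))))*(-96) = ((½)*(-5 - 21)/(-21))*(-96) = ((½)*(-1/21)*(-26))*(-96) = (13/21)*(-96) = -416/7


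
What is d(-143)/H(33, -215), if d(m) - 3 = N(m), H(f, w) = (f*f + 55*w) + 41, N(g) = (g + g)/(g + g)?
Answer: -4/10695 ≈ -0.00037401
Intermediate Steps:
N(g) = 1 (N(g) = (2*g)/((2*g)) = (2*g)*(1/(2*g)) = 1)
H(f, w) = 41 + f² + 55*w (H(f, w) = (f² + 55*w) + 41 = 41 + f² + 55*w)
d(m) = 4 (d(m) = 3 + 1 = 4)
d(-143)/H(33, -215) = 4/(41 + 33² + 55*(-215)) = 4/(41 + 1089 - 11825) = 4/(-10695) = 4*(-1/10695) = -4/10695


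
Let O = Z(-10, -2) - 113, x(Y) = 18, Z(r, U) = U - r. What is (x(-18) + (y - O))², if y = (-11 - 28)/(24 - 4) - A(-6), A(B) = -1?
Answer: 5958481/400 ≈ 14896.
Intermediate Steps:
y = -19/20 (y = (-11 - 28)/(24 - 4) - 1*(-1) = -39/20 + 1 = -19/20 ≈ -0.95000)
O = -105 (O = (-2 - 1*(-10)) - 113 = (-2 + 10) - 113 = 8 - 113 = -105)
(x(-18) + (y - O))² = (18 + (-19/20 - 1*(-105)))² = (18 + (-19/20 + 105))² = (18 + 2081/20)² = (2441/20)² = 5958481/400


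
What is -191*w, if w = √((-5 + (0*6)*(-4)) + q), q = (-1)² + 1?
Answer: -191*I*√3 ≈ -330.82*I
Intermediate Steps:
q = 2 (q = 1 + 1 = 2)
w = I*√3 (w = √((-5 + (0*6)*(-4)) + 2) = √((-5 + 0*(-4)) + 2) = √((-5 + 0) + 2) = √(-5 + 2) = √(-3) = I*√3 ≈ 1.732*I)
-191*w = -191*I*√3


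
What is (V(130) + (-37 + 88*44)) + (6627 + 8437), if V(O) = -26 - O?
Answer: 18743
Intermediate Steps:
(V(130) + (-37 + 88*44)) + (6627 + 8437) = ((-26 - 1*130) + (-37 + 88*44)) + (6627 + 8437) = ((-26 - 130) + (-37 + 3872)) + 15064 = (-156 + 3835) + 15064 = 3679 + 15064 = 18743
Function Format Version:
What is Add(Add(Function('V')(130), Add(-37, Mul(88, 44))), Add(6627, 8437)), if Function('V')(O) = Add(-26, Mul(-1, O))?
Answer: 18743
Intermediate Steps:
Add(Add(Function('V')(130), Add(-37, Mul(88, 44))), Add(6627, 8437)) = Add(Add(Add(-26, Mul(-1, 130)), Add(-37, Mul(88, 44))), Add(6627, 8437)) = Add(Add(Add(-26, -130), Add(-37, 3872)), 15064) = Add(Add(-156, 3835), 15064) = Add(3679, 15064) = 18743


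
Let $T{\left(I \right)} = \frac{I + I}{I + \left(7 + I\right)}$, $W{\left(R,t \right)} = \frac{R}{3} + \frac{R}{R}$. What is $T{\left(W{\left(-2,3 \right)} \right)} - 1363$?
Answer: $- \frac{31347}{23} \approx -1362.9$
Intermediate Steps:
$W{\left(R,t \right)} = 1 + \frac{R}{3}$ ($W{\left(R,t \right)} = R \frac{1}{3} + 1 = \frac{R}{3} + 1 = 1 + \frac{R}{3}$)
$T{\left(I \right)} = \frac{2 I}{7 + 2 I}$
$T{\left(W{\left(-2,3 \right)} \right)} - 1363 = \frac{2 \left(1 + \frac{1}{3} \left(-2\right)\right)}{7 + 2 \left(1 + \frac{1}{3} \left(-2\right)\right)} - 1363 = \frac{2 \left(1 - \frac{2}{3}\right)}{7 + 2 \left(1 - \frac{2}{3}\right)} - 1363 = 2 \cdot \frac{1}{3} \frac{1}{7 + 2 \cdot \frac{1}{3}} - 1363 = 2 \cdot \frac{1}{3} \frac{1}{7 + \frac{2}{3}} - 1363 = 2 \cdot \frac{1}{3} \frac{1}{\frac{23}{3}} - 1363 = 2 \cdot \frac{1}{3} \cdot \frac{3}{23} - 1363 = \frac{2}{23} - 1363 = - \frac{31347}{23}$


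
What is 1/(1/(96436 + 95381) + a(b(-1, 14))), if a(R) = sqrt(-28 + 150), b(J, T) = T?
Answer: -191817/4488838901657 + 36793761489*sqrt(122)/4488838901657 ≈ 0.090536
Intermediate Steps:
a(R) = sqrt(122)
1/(1/(96436 + 95381) + a(b(-1, 14))) = 1/(1/(96436 + 95381) + sqrt(122)) = 1/(1/191817 + sqrt(122))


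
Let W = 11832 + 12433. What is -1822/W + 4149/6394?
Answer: 3870679/6745670 ≈ 0.57380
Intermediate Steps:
W = 24265
-1822/W + 4149/6394 = -1822/24265 + 4149/6394 = 3870679/6745670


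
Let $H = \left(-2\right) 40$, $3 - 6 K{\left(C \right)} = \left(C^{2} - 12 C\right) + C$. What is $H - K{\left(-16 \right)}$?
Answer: $- \frac{17}{2} \approx -8.5$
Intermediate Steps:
$K{\left(C \right)} = \frac{1}{2} - \frac{C^{2}}{6} + \frac{11 C}{6}$ ($K{\left(C \right)} = \frac{1}{2} - \frac{\left(C^{2} - 12 C\right) + C}{6} = \frac{1}{2} - \frac{C^{2} - 11 C}{6} = \frac{1}{2} - \left(- \frac{11 C}{6} + \frac{C^{2}}{6}\right) = \frac{1}{2} - \frac{C^{2}}{6} + \frac{11 C}{6}$)
$H = -80$
$H - K{\left(-16 \right)} = -80 - \left(\frac{1}{2} - \frac{\left(-16\right)^{2}}{6} + \frac{11}{6} \left(-16\right)\right) = -80 - \left(\frac{1}{2} - \frac{128}{3} - \frac{88}{3}\right) = -80 - - \frac{143}{2} = -80 + \frac{143}{2} = - \frac{17}{2}$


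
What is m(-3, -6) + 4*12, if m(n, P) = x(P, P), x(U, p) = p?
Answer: 42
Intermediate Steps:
m(n, P) = P
m(-3, -6) + 4*12 = -6 + 4*12 = -6 + 48 = 42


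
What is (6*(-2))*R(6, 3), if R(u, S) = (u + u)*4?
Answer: -576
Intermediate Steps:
R(u, S) = 8*u (R(u, S) = (2*u)*4 = 8*u)
(6*(-2))*R(6, 3) = (6*(-2))*(8*6) = -12*48 = -576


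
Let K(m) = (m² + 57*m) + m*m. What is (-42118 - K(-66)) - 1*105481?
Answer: -152549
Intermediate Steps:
K(m) = 2*m² + 57*m (K(m) = (m² + 57*m) + m² = 2*m² + 57*m)
(-42118 - K(-66)) - 1*105481 = (-42118 - (-66)*(57 + 2*(-66))) - 1*105481 = (-42118 - (-66)*(57 - 132)) - 105481 = (-42118 - (-66)*(-75)) - 105481 = (-42118 - 1*4950) - 105481 = (-42118 - 4950) - 105481 = -47068 - 105481 = -152549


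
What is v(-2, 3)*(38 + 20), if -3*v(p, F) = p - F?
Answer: 290/3 ≈ 96.667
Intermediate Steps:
v(p, F) = -p/3 + F/3 (v(p, F) = -(p - F)/3 = -p/3 + F/3)
v(-2, 3)*(38 + 20) = (-1/3*(-2) + (1/3)*3)*(38 + 20) = (2/3 + 1)*58 = (5/3)*58 = 290/3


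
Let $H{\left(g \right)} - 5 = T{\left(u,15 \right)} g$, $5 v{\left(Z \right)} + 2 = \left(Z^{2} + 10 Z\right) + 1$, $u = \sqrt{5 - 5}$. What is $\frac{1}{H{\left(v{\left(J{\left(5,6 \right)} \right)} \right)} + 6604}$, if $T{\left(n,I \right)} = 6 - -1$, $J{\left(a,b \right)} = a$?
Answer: $\frac{5}{33563} \approx 0.00014897$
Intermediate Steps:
$u = 0$ ($u = \sqrt{0} = 0$)
$v{\left(Z \right)} = - \frac{1}{5} + 2 Z + \frac{Z^{2}}{5}$ ($v{\left(Z \right)} = - \frac{2}{5} + \frac{\left(Z^{2} + 10 Z\right) + 1}{5} = - \frac{2}{5} + \frac{1 + Z^{2} + 10 Z}{5} = - \frac{2}{5} + \left(\frac{1}{5} + 2 Z + \frac{Z^{2}}{5}\right) = - \frac{1}{5} + 2 Z + \frac{Z^{2}}{5}$)
$T{\left(n,I \right)} = 7$ ($T{\left(n,I \right)} = 6 + 1 = 7$)
$H{\left(g \right)} = 5 + 7 g$
$\frac{1}{H{\left(v{\left(J{\left(5,6 \right)} \right)} \right)} + 6604} = \frac{1}{\left(5 + 7 \left(- \frac{1}{5} + 2 \cdot 5 + \frac{5^{2}}{5}\right)\right) + 6604} = \frac{1}{\left(5 + 7 \left(- \frac{1}{5} + 10 + \frac{1}{5} \cdot 25\right)\right) + 6604} = \frac{1}{\left(5 + 7 \left(- \frac{1}{5} + 10 + 5\right)\right) + 6604} = \frac{1}{\left(5 + 7 \cdot \frac{74}{5}\right) + 6604} = \frac{1}{\left(5 + \frac{518}{5}\right) + 6604} = \frac{1}{\frac{543}{5} + 6604} = \frac{1}{\frac{33563}{5}} = \frac{5}{33563}$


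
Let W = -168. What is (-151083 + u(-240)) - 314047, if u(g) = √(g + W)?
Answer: -465130 + 2*I*√102 ≈ -4.6513e+5 + 20.199*I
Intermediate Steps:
u(g) = √(-168 + g) (u(g) = √(g - 168) = √(-168 + g))
(-151083 + u(-240)) - 314047 = (-151083 + √(-168 - 240)) - 314047 = (-151083 + √(-408)) - 314047 = (-151083 + 2*I*√102) - 314047 = -465130 + 2*I*√102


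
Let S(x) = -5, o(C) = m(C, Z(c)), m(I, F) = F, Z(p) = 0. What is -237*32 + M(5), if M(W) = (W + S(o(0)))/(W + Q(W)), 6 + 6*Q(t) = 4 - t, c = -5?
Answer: -7584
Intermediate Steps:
o(C) = 0
Q(t) = -⅓ - t/6 (Q(t) = -1 + (4 - t)/6 = -1 + (⅔ - t/6) = -⅓ - t/6)
M(W) = (-5 + W)/(-⅓ + 5*W/6) (M(W) = (W - 5)/(W + (-⅓ - W/6)) = (-5 + W)/(-⅓ + 5*W/6))
-237*32 + M(5) = -237*32 + 6*(-5 + 5)/(-2 + 5*5) = -7584 + 6*0/(-2 + 25) = -7584 + 6*0/23 = -7584 + 6*(1/23)*0 = -7584 + 0 = -7584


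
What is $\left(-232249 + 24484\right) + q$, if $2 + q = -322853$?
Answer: $-530620$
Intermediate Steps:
$q = -322855$ ($q = -2 - 322853 = -322855$)
$\left(-232249 + 24484\right) + q = \left(-232249 + 24484\right) - 322855 = -207765 - 322855 = -530620$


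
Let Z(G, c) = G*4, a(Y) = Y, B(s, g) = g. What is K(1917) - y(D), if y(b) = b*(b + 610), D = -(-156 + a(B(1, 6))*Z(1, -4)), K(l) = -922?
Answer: -98866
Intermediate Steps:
Z(G, c) = 4*G
D = 132 (D = -(-156 + 6*(4*1)) = -(-156 + 6*4) = -(-156 + 24) = -1*(-132) = 132)
y(b) = b*(610 + b)
K(1917) - y(D) = -922 - 132*(610 + 132) = -922 - 132*742 = -922 - 1*97944 = -922 - 97944 = -98866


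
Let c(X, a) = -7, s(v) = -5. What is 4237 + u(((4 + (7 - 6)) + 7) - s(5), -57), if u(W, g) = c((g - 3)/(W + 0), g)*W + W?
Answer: 4135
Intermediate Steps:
u(W, g) = -6*W (u(W, g) = -7*W + W = -6*W)
4237 + u(((4 + (7 - 6)) + 7) - s(5), -57) = 4237 - 6*(((4 + (7 - 6)) + 7) - 1*(-5)) = 4237 - 6*(((4 + 1) + 7) + 5) = 4237 - 6*((5 + 7) + 5) = 4237 - 6*(12 + 5) = 4237 - 6*17 = 4237 - 102 = 4135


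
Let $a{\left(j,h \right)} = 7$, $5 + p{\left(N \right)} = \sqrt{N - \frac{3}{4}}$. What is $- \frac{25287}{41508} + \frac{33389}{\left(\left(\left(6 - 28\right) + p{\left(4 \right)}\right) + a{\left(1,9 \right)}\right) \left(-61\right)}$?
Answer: $\frac{12047210039}{446473884} + \frac{66778 \sqrt{13}}{96807} \approx 29.47$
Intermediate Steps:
$p{\left(N \right)} = -5 + \sqrt{- \frac{3}{4} + N}$ ($p{\left(N \right)} = -5 + \sqrt{N - \frac{3}{4}} = -5 + \sqrt{- \frac{3}{4} + N}$)
$- \frac{25287}{41508} + \frac{33389}{\left(\left(\left(6 - 28\right) + p{\left(4 \right)}\right) + a{\left(1,9 \right)}\right) \left(-61\right)} = - \frac{25287}{41508} + \frac{33389}{\left(\left(\left(6 - 28\right) - \left(5 - \frac{\sqrt{-3 + 4 \cdot 4}}{2}\right)\right) + 7\right) \left(-61\right)} = \left(-25287\right) \frac{1}{41508} + \frac{33389}{\left(\left(-22 - \left(5 - \frac{\sqrt{-3 + 16}}{2}\right)\right) + 7\right) \left(-61\right)} = - \frac{8429}{13836} + \frac{33389}{\left(\left(-22 - \left(5 - \frac{\sqrt{13}}{2}\right)\right) + 7\right) \left(-61\right)} = - \frac{8429}{13836} + \frac{33389}{\left(\left(-27 + \frac{\sqrt{13}}{2}\right) + 7\right) \left(-61\right)} = - \frac{8429}{13836} + \frac{33389}{\left(-20 + \frac{\sqrt{13}}{2}\right) \left(-61\right)} = - \frac{8429}{13836} + \frac{33389}{1220 - \frac{61 \sqrt{13}}{2}}$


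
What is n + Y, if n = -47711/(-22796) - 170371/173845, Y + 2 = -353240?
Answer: -1399883257208561/3962970620 ≈ -3.5324e+5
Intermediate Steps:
Y = -353242 (Y = -2 - 353240 = -353242)
n = 4410541479/3962970620 (n = -47711*(-1/22796) - 170371*1/173845 = 47711/22796 - 170371/173845 = 4410541479/3962970620 ≈ 1.1129)
n + Y = 4410541479/3962970620 - 353242 = -1399883257208561/3962970620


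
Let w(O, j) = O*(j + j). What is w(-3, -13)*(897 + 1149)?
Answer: 159588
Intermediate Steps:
w(O, j) = 2*O*j (w(O, j) = O*(2*j) = 2*O*j)
w(-3, -13)*(897 + 1149) = (2*(-3)*(-13))*(897 + 1149) = 78*2046 = 159588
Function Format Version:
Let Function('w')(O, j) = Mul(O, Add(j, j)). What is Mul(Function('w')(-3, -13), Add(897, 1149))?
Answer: 159588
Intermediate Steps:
Function('w')(O, j) = Mul(2, O, j) (Function('w')(O, j) = Mul(O, Mul(2, j)) = Mul(2, O, j))
Mul(Function('w')(-3, -13), Add(897, 1149)) = Mul(Mul(2, -3, -13), Add(897, 1149)) = Mul(78, 2046) = 159588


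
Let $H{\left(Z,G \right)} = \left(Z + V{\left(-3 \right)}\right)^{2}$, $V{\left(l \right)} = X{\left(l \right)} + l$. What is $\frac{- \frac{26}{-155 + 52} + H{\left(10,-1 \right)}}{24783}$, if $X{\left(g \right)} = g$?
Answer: $\frac{558}{850883} \approx 0.00065579$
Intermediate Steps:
$V{\left(l \right)} = 2 l$ ($V{\left(l \right)} = l + l = 2 l$)
$H{\left(Z,G \right)} = \left(-6 + Z\right)^{2}$ ($H{\left(Z,G \right)} = \left(Z + 2 \left(-3\right)\right)^{2} = \left(Z - 6\right)^{2} = \left(-6 + Z\right)^{2}$)
$\frac{- \frac{26}{-155 + 52} + H{\left(10,-1 \right)}}{24783} = \frac{- \frac{26}{-155 + 52} + \left(-6 + 10\right)^{2}}{24783} = \left(- \frac{26}{-103} + 4^{2}\right) \frac{1}{24783} = \left(\left(-26\right) \left(- \frac{1}{103}\right) + 16\right) \frac{1}{24783} = \left(\frac{26}{103} + 16\right) \frac{1}{24783} = \frac{1674}{103} \cdot \frac{1}{24783} = \frac{558}{850883}$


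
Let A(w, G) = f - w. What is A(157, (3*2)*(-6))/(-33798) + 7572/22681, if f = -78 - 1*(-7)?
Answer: 43514954/127762073 ≈ 0.34059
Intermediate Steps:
f = -71 (f = -78 + 7 = -71)
A(w, G) = -71 - w
A(157, (3*2)*(-6))/(-33798) + 7572/22681 = (-71 - 1*157)/(-33798) + 7572/22681 = (-71 - 157)*(-1/33798) + 7572*(1/22681) = -228*(-1/33798) + 7572/22681 = 38/5633 + 7572/22681 = 43514954/127762073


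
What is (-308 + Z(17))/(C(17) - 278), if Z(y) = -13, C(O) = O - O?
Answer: 321/278 ≈ 1.1547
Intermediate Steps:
C(O) = 0
(-308 + Z(17))/(C(17) - 278) = (-308 - 13)/(0 - 278) = -321/(-278) = -321*(-1/278) = 321/278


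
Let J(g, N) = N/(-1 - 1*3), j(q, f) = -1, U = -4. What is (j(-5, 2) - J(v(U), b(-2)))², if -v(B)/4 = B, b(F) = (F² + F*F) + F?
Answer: ¼ ≈ 0.25000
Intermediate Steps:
b(F) = F + 2*F² (b(F) = (F² + F²) + F = 2*F² + F = F + 2*F²)
v(B) = -4*B
J(g, N) = -N/4 (J(g, N) = N/(-1 - 3) = N/(-4) = N*(-¼) = -N/4)
(j(-5, 2) - J(v(U), b(-2)))² = (-1 - (-1)*(-2*(1 + 2*(-2)))/4)² = (-1 - (-1)*(-2*(1 - 4))/4)² = (-1 - (-1)*(-2*(-3))/4)² = (-1 - (-1)*6/4)² = (-1 - 1*(-3/2))² = (-1 + 3/2)² = (½)² = ¼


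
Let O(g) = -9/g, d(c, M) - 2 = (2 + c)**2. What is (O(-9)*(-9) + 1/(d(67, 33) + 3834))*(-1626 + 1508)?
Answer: 9129896/8597 ≈ 1062.0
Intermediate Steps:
d(c, M) = 2 + (2 + c)**2
(O(-9)*(-9) + 1/(d(67, 33) + 3834))*(-1626 + 1508) = (-9/(-9)*(-9) + 1/((2 + (2 + 67)**2) + 3834))*(-1626 + 1508) = (-9*(-1/9)*(-9) + 1/((2 + 69**2) + 3834))*(-118) = (1*(-9) + 1/((2 + 4761) + 3834))*(-118) = (-9 + 1/(4763 + 3834))*(-118) = (-9 + 1/8597)*(-118) = -77372/8597*(-118) = 9129896/8597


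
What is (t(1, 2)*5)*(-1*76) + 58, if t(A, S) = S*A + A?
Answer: -1082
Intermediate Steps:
t(A, S) = A + A*S (t(A, S) = A*S + A = A + A*S)
(t(1, 2)*5)*(-1*76) + 58 = ((1*(1 + 2))*5)*(-1*76) + 58 = ((1*3)*5)*(-76) + 58 = (3*5)*(-76) + 58 = 15*(-76) + 58 = -1140 + 58 = -1082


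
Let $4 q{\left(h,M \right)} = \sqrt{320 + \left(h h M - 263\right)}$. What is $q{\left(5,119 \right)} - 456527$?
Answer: $-456527 + \frac{\sqrt{758}}{2} \approx -4.5651 \cdot 10^{5}$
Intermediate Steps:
$q{\left(h,M \right)} = \frac{\sqrt{57 + M h^{2}}}{4}$ ($q{\left(h,M \right)} = \frac{\sqrt{320 + \left(h h M - 263\right)}}{4} = \frac{\sqrt{320 + \left(h^{2} M - 263\right)}}{4} = \frac{\sqrt{320 + \left(M h^{2} - 263\right)}}{4} = \frac{\sqrt{320 + \left(-263 + M h^{2}\right)}}{4} = \frac{\sqrt{57 + M h^{2}}}{4}$)
$q{\left(5,119 \right)} - 456527 = \frac{\sqrt{57 + 119 \cdot 5^{2}}}{4} - 456527 = \frac{\sqrt{57 + 119 \cdot 25}}{4} - 456527 = \frac{\sqrt{57 + 2975}}{4} - 456527 = \frac{\sqrt{3032}}{4} - 456527 = \frac{2 \sqrt{758}}{4} - 456527 = \frac{\sqrt{758}}{2} - 456527 = -456527 + \frac{\sqrt{758}}{2}$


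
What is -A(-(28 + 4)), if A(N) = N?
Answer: 32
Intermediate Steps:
-A(-(28 + 4)) = -(-1)*(28 + 4) = -(-1)*32 = -1*(-32) = 32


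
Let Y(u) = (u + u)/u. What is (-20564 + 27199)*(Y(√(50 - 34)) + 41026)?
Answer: 272220780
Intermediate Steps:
Y(u) = 2 (Y(u) = (2*u)/u = 2)
(-20564 + 27199)*(Y(√(50 - 34)) + 41026) = (-20564 + 27199)*(2 + 41026) = 6635*41028 = 272220780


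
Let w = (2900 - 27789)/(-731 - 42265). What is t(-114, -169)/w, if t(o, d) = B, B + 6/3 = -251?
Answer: -10877988/24889 ≈ -437.06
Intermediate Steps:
B = -253 (B = -2 - 251 = -253)
t(o, d) = -253
w = 24889/42996 (w = -24889/(-42996) = -24889*(-1/42996) = 24889/42996 ≈ 0.57887)
t(-114, -169)/w = -253/24889/42996 = -253*42996/24889 = -10877988/24889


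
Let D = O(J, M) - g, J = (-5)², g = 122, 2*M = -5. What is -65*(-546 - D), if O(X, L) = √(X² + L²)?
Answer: 27560 + 325*√101/2 ≈ 29193.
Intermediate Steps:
M = -5/2 (M = (½)*(-5) = -5/2 ≈ -2.5000)
J = 25
O(X, L) = √(L² + X²)
D = -122 + 5*√101/2 (D = √((-5/2)² + 25²) - 1*122 = √(25/4 + 625) - 122 = √(2525/4) - 122 = 5*√101/2 - 122 = -122 + 5*√101/2 ≈ -96.875)
-65*(-546 - D) = -65*(-546 - (-122 + 5*√101/2)) = -65*(-546 + (122 - 5*√101/2)) = -65*(-424 - 5*√101/2) = 27560 + 325*√101/2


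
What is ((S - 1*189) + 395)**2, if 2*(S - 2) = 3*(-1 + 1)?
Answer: 43264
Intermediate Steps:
S = 2 (S = 2 + (3*(-1 + 1))/2 = 2 + (3*0)/2 = 2 + (1/2)*0 = 2 + 0 = 2)
((S - 1*189) + 395)**2 = ((2 - 1*189) + 395)**2 = ((2 - 189) + 395)**2 = (-187 + 395)**2 = 208**2 = 43264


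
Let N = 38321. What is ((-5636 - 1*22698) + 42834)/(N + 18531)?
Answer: 3625/14213 ≈ 0.25505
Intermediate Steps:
((-5636 - 1*22698) + 42834)/(N + 18531) = ((-5636 - 1*22698) + 42834)/(38321 + 18531) = ((-5636 - 22698) + 42834)/56852 = (-28334 + 42834)*(1/56852) = 14500*(1/56852) = 3625/14213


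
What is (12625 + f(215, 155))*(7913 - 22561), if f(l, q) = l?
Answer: -188080320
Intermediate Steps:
(12625 + f(215, 155))*(7913 - 22561) = (12625 + 215)*(7913 - 22561) = 12840*(-14648) = -188080320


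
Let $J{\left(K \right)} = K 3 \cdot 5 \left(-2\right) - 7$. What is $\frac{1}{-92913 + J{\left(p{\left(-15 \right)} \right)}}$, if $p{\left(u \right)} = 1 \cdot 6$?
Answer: $- \frac{1}{93100} \approx -1.0741 \cdot 10^{-5}$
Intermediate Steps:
$p{\left(u \right)} = 6$
$J{\left(K \right)} = -7 - 30 K$ ($J{\left(K \right)} = 3 K 5 \left(-2\right) - 7 = 15 K \left(-2\right) - 7 = - 30 K - 7 = -7 - 30 K$)
$\frac{1}{-92913 + J{\left(p{\left(-15 \right)} \right)}} = \frac{1}{-92913 - 187} = \frac{1}{-93100} = - \frac{1}{93100}$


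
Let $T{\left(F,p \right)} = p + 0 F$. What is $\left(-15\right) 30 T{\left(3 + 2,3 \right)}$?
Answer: $-1350$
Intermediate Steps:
$T{\left(F,p \right)} = p$ ($T{\left(F,p \right)} = p + 0 = p$)
$\left(-15\right) 30 T{\left(3 + 2,3 \right)} = \left(-15\right) 30 \cdot 3 = \left(-450\right) 3 = -1350$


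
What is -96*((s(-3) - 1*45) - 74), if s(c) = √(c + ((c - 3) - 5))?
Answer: 11424 - 96*I*√14 ≈ 11424.0 - 359.2*I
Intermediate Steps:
s(c) = √(-8 + 2*c) (s(c) = √(c + ((-3 + c) - 5)) = √(c + (-8 + c)) = √(-8 + 2*c))
-96*((s(-3) - 1*45) - 74) = -96*((√(-8 + 2*(-3)) - 1*45) - 74) = -96*((√(-8 - 6) - 45) - 74) = -96*((√(-14) - 45) - 74) = -96*((I*√14 - 45) - 74) = -96*((-45 + I*√14) - 74) = -96*(-119 + I*√14) = 11424 - 96*I*√14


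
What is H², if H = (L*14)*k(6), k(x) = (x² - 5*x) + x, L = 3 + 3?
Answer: 1016064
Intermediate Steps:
L = 6
k(x) = x² - 4*x
H = 1008 (H = (6*14)*(6*(-4 + 6)) = 84*(6*2) = 84*12 = 1008)
H² = 1008² = 1016064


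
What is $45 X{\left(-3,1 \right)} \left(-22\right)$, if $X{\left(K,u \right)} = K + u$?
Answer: $1980$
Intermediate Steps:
$45 X{\left(-3,1 \right)} \left(-22\right) = 45 \left(-3 + 1\right) \left(-22\right) = 45 \left(-2\right) \left(-22\right) = \left(-90\right) \left(-22\right) = 1980$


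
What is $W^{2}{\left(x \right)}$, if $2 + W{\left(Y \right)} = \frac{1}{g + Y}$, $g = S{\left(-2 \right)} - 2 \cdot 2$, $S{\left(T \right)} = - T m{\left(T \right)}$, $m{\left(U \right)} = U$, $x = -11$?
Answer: $\frac{1521}{361} \approx 4.2133$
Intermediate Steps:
$S{\left(T \right)} = - T^{2}$ ($S{\left(T \right)} = - T T = - T^{2}$)
$g = -8$ ($g = - \left(-2\right)^{2} - 2 \cdot 2 = \left(-1\right) 4 - 4 = -4 - 4 = -8$)
$W{\left(Y \right)} = -2 + \frac{1}{-8 + Y}$
$W^{2}{\left(x \right)} = \left(\frac{17 - -22}{-8 - 11}\right)^{2} = \left(\frac{17 + 22}{-19}\right)^{2} = \left(\left(- \frac{1}{19}\right) 39\right)^{2} = \left(- \frac{39}{19}\right)^{2} = \frac{1521}{361}$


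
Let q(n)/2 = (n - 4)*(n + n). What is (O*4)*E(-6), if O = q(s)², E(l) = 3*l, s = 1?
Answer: -10368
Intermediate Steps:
q(n) = 4*n*(-4 + n) (q(n) = 2*((n - 4)*(n + n)) = 2*((-4 + n)*(2*n)) = 2*(2*n*(-4 + n)) = 4*n*(-4 + n))
O = 144 (O = (4*1*(-4 + 1))² = (4*1*(-3))² = (-12)² = 144)
(O*4)*E(-6) = (144*4)*(3*(-6)) = 576*(-18) = -10368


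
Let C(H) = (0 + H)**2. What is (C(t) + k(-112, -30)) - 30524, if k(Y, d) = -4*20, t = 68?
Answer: -25980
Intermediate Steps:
C(H) = H**2
k(Y, d) = -80
(C(t) + k(-112, -30)) - 30524 = (68**2 - 80) - 30524 = (4624 - 80) - 30524 = 4544 - 30524 = -25980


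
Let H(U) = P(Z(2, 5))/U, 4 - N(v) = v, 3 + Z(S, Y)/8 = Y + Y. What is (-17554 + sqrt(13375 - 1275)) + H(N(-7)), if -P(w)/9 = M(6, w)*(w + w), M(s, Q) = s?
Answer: -197932/11 ≈ -17994.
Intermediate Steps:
Z(S, Y) = -24 + 16*Y (Z(S, Y) = -24 + 8*(Y + Y) = -24 + 8*(2*Y) = -24 + 16*Y)
N(v) = 4 - v
P(w) = -108*w (P(w) = -54*(w + w) = -54*2*w = -108*w)
H(U) = -6048/U (H(U) = (-108*(-24 + 16*5))/U = (-108*(-24 + 80))/U = (-108*56)/U = -6048/U)
(-17554 + sqrt(13375 - 1275)) + H(N(-7)) = (-17554 + sqrt(13375 - 1275)) - 6048/(4 - 1*(-7)) = (-17554 + sqrt(12100)) - 6048/(4 + 7) = (-17554 + 110) - 6048/11 = -17444 - 6048*1/11 = -17444 - 6048/11 = -197932/11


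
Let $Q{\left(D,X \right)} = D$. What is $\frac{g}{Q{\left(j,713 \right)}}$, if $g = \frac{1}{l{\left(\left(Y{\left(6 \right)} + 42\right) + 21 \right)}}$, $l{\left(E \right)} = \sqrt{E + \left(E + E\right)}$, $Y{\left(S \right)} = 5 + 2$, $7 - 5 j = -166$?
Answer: $\frac{\sqrt{210}}{7266} \approx 0.0019944$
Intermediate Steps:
$j = \frac{173}{5}$ ($j = \frac{7}{5} - - \frac{166}{5} = \frac{7}{5} + \frac{166}{5} = \frac{173}{5} \approx 34.6$)
$Y{\left(S \right)} = 7$
$l{\left(E \right)} = \sqrt{3} \sqrt{E}$ ($l{\left(E \right)} = \sqrt{E + 2 E} = \sqrt{3 E} = \sqrt{3} \sqrt{E}$)
$g = \frac{\sqrt{210}}{210}$ ($g = \frac{1}{\sqrt{3} \sqrt{\left(7 + 42\right) + 21}} = \frac{1}{\sqrt{3} \sqrt{49 + 21}} = \frac{1}{\sqrt{3} \sqrt{70}} = \frac{1}{\sqrt{210}} = \frac{\sqrt{210}}{210} \approx 0.069007$)
$\frac{g}{Q{\left(j,713 \right)}} = \frac{\frac{1}{210} \sqrt{210}}{\frac{173}{5}} = \frac{\sqrt{210}}{210} \cdot \frac{5}{173} = \frac{\sqrt{210}}{7266}$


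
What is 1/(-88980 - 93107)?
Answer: -1/182087 ≈ -5.4919e-6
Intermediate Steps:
1/(-88980 - 93107) = 1/(-182087) = -1/182087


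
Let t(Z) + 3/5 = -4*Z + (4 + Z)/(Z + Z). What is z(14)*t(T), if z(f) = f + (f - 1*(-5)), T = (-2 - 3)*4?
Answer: 13167/5 ≈ 2633.4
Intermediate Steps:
T = -20 (T = -5*4 = -20)
t(Z) = -⅗ - 4*Z + (4 + Z)/(2*Z) (t(Z) = -⅗ + (-4*Z + (4 + Z)/(Z + Z)) = -⅗ + (-4*Z + (4 + Z)/((2*Z))) = -⅗ + (-4*Z + (4 + Z)*(1/(2*Z))) = -⅗ + (-4*Z + (4 + Z)/(2*Z)) = -⅗ - 4*Z + (4 + Z)/(2*Z))
z(f) = 5 + 2*f (z(f) = f + (f + 5) = f + (5 + f) = 5 + 2*f)
z(14)*t(T) = (5 + 2*14)*(-⅒ - 4*(-20) + 2/(-20)) = (5 + 28)*(-⅒ + 80 + 2*(-1/20)) = 33*(-⅒ + 80 - ⅒) = 33*(399/5) = 13167/5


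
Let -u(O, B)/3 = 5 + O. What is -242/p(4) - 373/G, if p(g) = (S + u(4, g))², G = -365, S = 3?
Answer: 63259/105120 ≈ 0.60178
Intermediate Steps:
u(O, B) = -15 - 3*O (u(O, B) = -3*(5 + O) = -15 - 3*O)
p(g) = 576 (p(g) = (3 + (-15 - 3*4))² = (3 + (-15 - 12))² = (3 - 27)² = (-24)² = 576)
-242/p(4) - 373/G = -242/576 - 373/(-365) = -242*1/576 - 373*(-1/365) = -121/288 + 373/365 = 63259/105120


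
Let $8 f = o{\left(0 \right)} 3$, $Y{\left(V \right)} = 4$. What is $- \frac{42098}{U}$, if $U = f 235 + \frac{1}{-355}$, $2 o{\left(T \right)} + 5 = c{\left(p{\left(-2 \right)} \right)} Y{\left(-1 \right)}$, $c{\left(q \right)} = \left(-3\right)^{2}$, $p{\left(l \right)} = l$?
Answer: $- \frac{239116640}{7758509} \approx -30.82$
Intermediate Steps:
$c{\left(q \right)} = 9$
$o{\left(T \right)} = \frac{31}{2}$ ($o{\left(T \right)} = - \frac{5}{2} + \frac{9 \cdot 4}{2} = - \frac{5}{2} + \frac{1}{2} \cdot 36 = - \frac{5}{2} + 18 = \frac{31}{2}$)
$f = \frac{93}{16}$ ($f = \frac{\frac{31}{2} \cdot 3}{8} = \frac{1}{8} \cdot \frac{93}{2} = \frac{93}{16} \approx 5.8125$)
$U = \frac{7758509}{5680}$ ($U = \frac{93}{16} \cdot 235 + \frac{1}{-355} = \frac{21855}{16} - \frac{1}{355} = \frac{7758509}{5680} \approx 1365.9$)
$- \frac{42098}{U} = - \frac{42098}{\frac{7758509}{5680}} = \left(-42098\right) \frac{5680}{7758509} = - \frac{239116640}{7758509}$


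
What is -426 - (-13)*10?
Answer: -296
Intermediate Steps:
-426 - (-13)*10 = -426 - 1*(-130) = -426 + 130 = -296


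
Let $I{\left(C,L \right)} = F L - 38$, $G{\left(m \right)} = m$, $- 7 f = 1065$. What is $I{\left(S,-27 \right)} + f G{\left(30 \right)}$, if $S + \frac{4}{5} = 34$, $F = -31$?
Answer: $- \frac{26357}{7} \approx -3765.3$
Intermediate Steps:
$f = - \frac{1065}{7}$ ($f = \left(- \frac{1}{7}\right) 1065 = - \frac{1065}{7} \approx -152.14$)
$S = \frac{166}{5}$ ($S = - \frac{4}{5} + 34 = \frac{166}{5} \approx 33.2$)
$I{\left(C,L \right)} = -38 - 31 L$ ($I{\left(C,L \right)} = - 31 L - 38 = -38 - 31 L$)
$I{\left(S,-27 \right)} + f G{\left(30 \right)} = \left(-38 - -837\right) - \frac{31950}{7} = \left(-38 + 837\right) - \frac{31950}{7} = 799 - \frac{31950}{7} = - \frac{26357}{7}$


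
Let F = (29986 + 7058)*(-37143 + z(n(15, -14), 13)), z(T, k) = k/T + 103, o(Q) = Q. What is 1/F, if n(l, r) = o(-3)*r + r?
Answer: -1/1372092561 ≈ -7.2881e-10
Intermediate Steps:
n(l, r) = -2*r (n(l, r) = -3*r + r = -2*r)
z(T, k) = 103 + k/T (z(T, k) = k/T + 103 = 103 + k/T)
F = -1372092561 (F = (29986 + 7058)*(-37143 + (103 + 13/((-2*(-14))))) = 37044*(-37143 + (103 + 13/28)) = 37044*(-37143 + 2897/28) = 37044*(-1037107/28) = -1372092561)
1/F = 1/(-1372092561) = -1/1372092561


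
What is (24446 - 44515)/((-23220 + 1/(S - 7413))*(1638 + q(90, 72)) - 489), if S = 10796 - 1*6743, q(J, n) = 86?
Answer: 16857960/33626686391 ≈ 0.00050133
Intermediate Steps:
S = 4053 (S = 10796 - 6743 = 4053)
(24446 - 44515)/((-23220 + 1/(S - 7413))*(1638 + q(90, 72)) - 489) = (24446 - 44515)/((-23220 + 1/(4053 - 7413))*(1638 + 86) - 489) = -20069/((-23220 + 1/(-3360))*1724 - 489) = -20069/((-23220 - 1/3360)*1724 - 489) = -20069/(-78019201/3360*1724 - 489) = -20069/(-33626275631/840 - 489) = -20069/(-33626686391/840) = -20069*(-840/33626686391) = 16857960/33626686391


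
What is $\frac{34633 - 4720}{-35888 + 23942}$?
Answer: $- \frac{9971}{3982} \approx -2.504$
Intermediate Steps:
$\frac{34633 - 4720}{-35888 + 23942} = \frac{34633 + \left(-11749 + 7029\right)}{-11946} = \left(34633 - 4720\right) \left(- \frac{1}{11946}\right) = 29913 \left(- \frac{1}{11946}\right) = - \frac{9971}{3982}$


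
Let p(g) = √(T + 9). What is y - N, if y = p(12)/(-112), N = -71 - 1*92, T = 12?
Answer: 163 - √21/112 ≈ 162.96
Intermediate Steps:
p(g) = √21 (p(g) = √(12 + 9) = √21)
N = -163 (N = -71 - 92 = -163)
y = -√21/112 (y = √21/(-112) = √21*(-1/112) = -√21/112 ≈ -0.040916)
y - N = -√21/112 - 1*(-163) = -√21/112 + 163 = 163 - √21/112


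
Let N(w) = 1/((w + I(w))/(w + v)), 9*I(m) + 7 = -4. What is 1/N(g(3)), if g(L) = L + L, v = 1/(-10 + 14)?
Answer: 172/225 ≈ 0.76444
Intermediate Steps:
I(m) = -11/9 (I(m) = -7/9 + (⅑)*(-4) = -7/9 - 4/9 = -11/9)
v = ¼ (v = 1/4 = ¼ ≈ 0.25000)
g(L) = 2*L
N(w) = (¼ + w)/(-11/9 + w) (N(w) = 1/((w - 11/9)/(w + ¼)) = 1/((-11/9 + w)/(¼ + w)) = (¼ + w)/(-11/9 + w))
1/N(g(3)) = 1/(9*(1 + 4*(2*3))/(4*(-11 + 9*(2*3)))) = 1/(9*(1 + 4*6)/(4*(-11 + 9*6))) = 1/(9*(1 + 24)/(4*(-11 + 54))) = 1/((9/4)*25/43) = 1/((9/4)*(1/43)*25) = 1/(225/172) = 172/225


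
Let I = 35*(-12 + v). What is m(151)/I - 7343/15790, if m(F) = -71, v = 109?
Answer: -1042023/2144282 ≈ -0.48595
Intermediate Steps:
I = 3395 (I = 35*(-12 + 109) = 35*97 = 3395)
m(151)/I - 7343/15790 = -71/3395 - 7343/15790 = -1042023/2144282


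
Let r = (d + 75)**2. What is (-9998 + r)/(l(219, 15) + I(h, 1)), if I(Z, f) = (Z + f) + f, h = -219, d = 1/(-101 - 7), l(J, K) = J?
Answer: -51022871/23328 ≈ -2187.2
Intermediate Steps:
d = -1/108 (d = 1/(-108) = -1/108 ≈ -0.0092593)
I(Z, f) = Z + 2*f
r = 65593801/11664 (r = (-1/108 + 75)**2 = (8099/108)**2 = 65593801/11664 ≈ 5623.6)
(-9998 + r)/(l(219, 15) + I(h, 1)) = (-9998 + 65593801/11664)/(219 + (-219 + 2*1)) = -51022871/(11664*(219 + (-219 + 2))) = -51022871/(11664*(219 - 217)) = -51022871/11664/2 = -51022871/11664*1/2 = -51022871/23328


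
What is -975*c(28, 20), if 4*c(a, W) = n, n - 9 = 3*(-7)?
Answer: 2925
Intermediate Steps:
n = -12 (n = 9 + 3*(-7) = 9 - 21 = -12)
c(a, W) = -3 (c(a, W) = (¼)*(-12) = -3)
-975*c(28, 20) = -975*(-3) = 2925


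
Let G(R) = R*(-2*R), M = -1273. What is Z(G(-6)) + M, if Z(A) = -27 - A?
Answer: -1228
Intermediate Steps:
G(R) = -2*R²
Z(G(-6)) + M = (-27 - (-2)*(-6)²) - 1273 = (-27 - (-2)*36) - 1273 = (-27 - 1*(-72)) - 1273 = (-27 + 72) - 1273 = 45 - 1273 = -1228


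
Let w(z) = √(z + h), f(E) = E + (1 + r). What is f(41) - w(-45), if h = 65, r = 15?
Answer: 57 - 2*√5 ≈ 52.528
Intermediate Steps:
f(E) = 16 + E (f(E) = E + (1 + 15) = E + 16 = 16 + E)
w(z) = √(65 + z) (w(z) = √(z + 65) = √(65 + z))
f(41) - w(-45) = (16 + 41) - √(65 - 45) = 57 - √20 = 57 - 2*√5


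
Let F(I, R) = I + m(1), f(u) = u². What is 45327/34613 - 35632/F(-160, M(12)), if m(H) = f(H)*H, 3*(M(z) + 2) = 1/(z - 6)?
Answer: 1240537409/5503467 ≈ 225.41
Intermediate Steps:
M(z) = -2 + 1/(3*(-6 + z)) (M(z) = -2 + 1/(3*(z - 6)) = -2 + 1/(3*(-6 + z)))
m(H) = H³ (m(H) = H²*H = H³)
F(I, R) = 1 + I (F(I, R) = I + 1³ = I + 1 = 1 + I)
45327/34613 - 35632/F(-160, M(12)) = 45327/34613 - 35632/(1 - 160) = 45327*(1/34613) - 35632/(-159) = 45327/34613 - 35632*(-1/159) = 45327/34613 + 35632/159 = 1240537409/5503467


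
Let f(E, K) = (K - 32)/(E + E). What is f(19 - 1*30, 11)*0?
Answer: 0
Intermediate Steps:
f(E, K) = (-32 + K)/(2*E) (f(E, K) = (-32 + K)/((2*E)) = (-32 + K)*(1/(2*E)) = (-32 + K)/(2*E))
f(19 - 1*30, 11)*0 = ((-32 + 11)/(2*(19 - 1*30)))*0 = ((1/2)*(-21)/(19 - 30))*0 = ((1/2)*(-21)/(-11))*0 = ((1/2)*(-1/11)*(-21))*0 = (21/22)*0 = 0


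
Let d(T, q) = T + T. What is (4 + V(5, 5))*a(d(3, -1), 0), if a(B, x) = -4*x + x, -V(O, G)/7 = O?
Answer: 0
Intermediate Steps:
V(O, G) = -7*O
d(T, q) = 2*T
a(B, x) = -3*x
(4 + V(5, 5))*a(d(3, -1), 0) = (4 - 7*5)*(-3*0) = (4 - 35)*0 = -31*0 = 0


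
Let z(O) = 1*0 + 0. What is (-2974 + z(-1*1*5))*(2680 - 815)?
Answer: -5546510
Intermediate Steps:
z(O) = 0 (z(O) = 0 + 0 = 0)
(-2974 + z(-1*1*5))*(2680 - 815) = (-2974 + 0)*(2680 - 815) = -2974*1865 = -5546510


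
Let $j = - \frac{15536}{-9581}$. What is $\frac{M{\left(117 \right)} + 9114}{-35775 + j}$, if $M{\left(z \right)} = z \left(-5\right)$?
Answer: $- \frac{81716349}{342744739} \approx -0.23842$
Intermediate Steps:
$M{\left(z \right)} = - 5 z$
$j = \frac{15536}{9581}$ ($j = \left(-15536\right) \left(- \frac{1}{9581}\right) = \frac{15536}{9581} \approx 1.6215$)
$\frac{M{\left(117 \right)} + 9114}{-35775 + j} = \frac{\left(-5\right) 117 + 9114}{-35775 + \frac{15536}{9581}} = \frac{-585 + 9114}{- \frac{342744739}{9581}} = 8529 \left(- \frac{9581}{342744739}\right) = - \frac{81716349}{342744739}$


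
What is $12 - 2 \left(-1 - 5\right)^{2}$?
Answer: $-60$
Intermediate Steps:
$12 - 2 \left(-1 - 5\right)^{2} = 12 - 2 \left(-6\right)^{2} = 12 - 72 = -60$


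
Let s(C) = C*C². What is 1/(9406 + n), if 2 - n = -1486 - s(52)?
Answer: 1/151502 ≈ 6.6006e-6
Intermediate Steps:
s(C) = C³
n = 142096 (n = 2 - (-1486 - 1*52³) = 2 - (-1486 - 1*140608) = 2 - (-1486 - 140608) = 2 - 1*(-142094) = 2 + 142094 = 142096)
1/(9406 + n) = 1/(9406 + 142096) = 1/151502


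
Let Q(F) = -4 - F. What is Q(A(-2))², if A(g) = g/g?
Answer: 25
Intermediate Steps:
A(g) = 1
Q(A(-2))² = (-4 - 1*1)² = (-4 - 1)² = (-5)² = 25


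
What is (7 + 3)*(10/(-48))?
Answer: -25/12 ≈ -2.0833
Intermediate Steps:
(7 + 3)*(10/(-48)) = 10*(10*(-1/48)) = 10*(-5/24) = -25/12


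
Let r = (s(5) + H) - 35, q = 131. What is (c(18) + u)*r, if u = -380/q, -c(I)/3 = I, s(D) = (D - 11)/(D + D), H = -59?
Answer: 3525742/655 ≈ 5382.8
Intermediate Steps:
s(D) = (-11 + D)/(2*D) (s(D) = (-11 + D)/((2*D)) = (-11 + D)*(1/(2*D)) = (-11 + D)/(2*D))
c(I) = -3*I
u = -380/131 ≈ -2.9008
r = -473/5 (r = ((½)*(-11 + 5)/5 - 59) - 35 = ((½)*(⅕)*(-6) - 59) - 35 = (-⅗ - 59) - 35 = -298/5 - 35 = -473/5 ≈ -94.600)
(c(18) + u)*r = (-3*18 - 380/131)*(-473/5) = (-54 - 380/131)*(-473/5) = -7454/131*(-473/5) = 3525742/655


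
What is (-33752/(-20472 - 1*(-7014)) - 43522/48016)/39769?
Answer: 258729239/6424675268808 ≈ 4.0271e-5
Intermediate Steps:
(-33752/(-20472 - 1*(-7014)) - 43522/48016)/39769 = (-33752/(-20472 + 7014) - 43522*1/48016)*(1/39769) = (-33752/(-13458) - 21761/24008)*(1/39769) = (-33752*(-1/13458) - 21761/24008)*(1/39769) = (16876/6729 - 21761/24008)*(1/39769) = (258729239/161549832)*(1/39769) = 258729239/6424675268808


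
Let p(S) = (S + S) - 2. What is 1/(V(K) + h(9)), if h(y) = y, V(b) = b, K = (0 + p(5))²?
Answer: 1/73 ≈ 0.013699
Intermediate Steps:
p(S) = -2 + 2*S (p(S) = 2*S - 2 = -2 + 2*S)
K = 64 (K = (0 + (-2 + 2*5))² = (0 + (-2 + 10))² = (0 + 8)² = 8² = 64)
1/(V(K) + h(9)) = 1/(64 + 9) = 1/73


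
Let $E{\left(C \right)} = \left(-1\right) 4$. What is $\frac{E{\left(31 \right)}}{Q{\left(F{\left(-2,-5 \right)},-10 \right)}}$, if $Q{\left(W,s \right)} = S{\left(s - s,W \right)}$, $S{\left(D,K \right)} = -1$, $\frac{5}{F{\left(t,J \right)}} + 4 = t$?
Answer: $4$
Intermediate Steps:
$F{\left(t,J \right)} = \frac{5}{-4 + t}$
$E{\left(C \right)} = -4$
$Q{\left(W,s \right)} = -1$
$\frac{E{\left(31 \right)}}{Q{\left(F{\left(-2,-5 \right)},-10 \right)}} = - \frac{4}{-1} = \left(-4\right) \left(-1\right) = 4$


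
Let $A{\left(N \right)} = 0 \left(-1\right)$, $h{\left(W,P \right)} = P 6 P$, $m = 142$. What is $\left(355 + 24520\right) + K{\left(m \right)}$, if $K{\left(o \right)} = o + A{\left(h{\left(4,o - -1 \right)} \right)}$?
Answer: $25017$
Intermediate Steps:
$h{\left(W,P \right)} = 6 P^{2}$ ($h{\left(W,P \right)} = 6 P P = 6 P^{2}$)
$A{\left(N \right)} = 0$
$K{\left(o \right)} = o$ ($K{\left(o \right)} = o + 0 = o$)
$\left(355 + 24520\right) + K{\left(m \right)} = \left(355 + 24520\right) + 142 = 24875 + 142 = 25017$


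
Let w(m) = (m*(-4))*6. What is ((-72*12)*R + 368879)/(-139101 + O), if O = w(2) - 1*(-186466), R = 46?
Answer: 329135/47317 ≈ 6.9560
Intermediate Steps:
w(m) = -24*m (w(m) = -4*m*6 = -24*m)
O = 186418 (O = -24*2 - 1*(-186466) = -48 + 186466 = 186418)
((-72*12)*R + 368879)/(-139101 + O) = (-72*12*46 + 368879)/(-139101 + 186418) = (-864*46 + 368879)/47317 = (-39744 + 368879)*(1/47317) = 329135*(1/47317) = 329135/47317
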